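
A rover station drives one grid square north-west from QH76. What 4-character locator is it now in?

Longitude square 7; −1 → 6.
Latitude square 6; +1 → 7.

QH67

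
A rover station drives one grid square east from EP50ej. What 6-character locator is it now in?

EP50fj

Longitude subsquare e = 4; +1 → 5 = f.
The latitude characters are unchanged.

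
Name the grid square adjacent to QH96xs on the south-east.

RH06ar

Longitude subsquare x = 23; +1 → 24, wraps to 0 = a, carry into square.
Longitude square 9; +1 → 10, wraps to 0, carry into field.
Longitude field Q = 16; +1 → 17 = R.
Latitude subsquare s = 18; −1 → 17 = r.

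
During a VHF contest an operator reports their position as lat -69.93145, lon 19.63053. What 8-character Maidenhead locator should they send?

JC90tb56

Add 180° to longitude and 90° to latitude: 199.63053, 20.06855.
Field (20°×10°, letters A–R): 199.63053/20 → 9 → J, 20.06855/10 → 2 → C; chars JC.
Square (2°×1°, digits 0–9): 19.63053/2 → 9, 0.06855/1 → 0; chars 90.
Subsquare (5′×2.5′, letters a–x): 1.63053/0.0833333 → 19 → t, 0.06855/0.0416667 → 1 → b; chars tb.
Extended square (30″×15″, digits 0–9): 0.04720/0.00833333 → 5, 0.02688/0.00416667 → 6; chars 56.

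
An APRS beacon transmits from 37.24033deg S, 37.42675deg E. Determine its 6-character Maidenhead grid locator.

KF82rs

Shift to the Maidenhead origin (180°W, 90°S): lon 217.4267, lat 52.7597.
Field: 217.4267/20 → 10 → K, 52.7597/10 → 5 → F; chars KF.
Square: 17.4267/2 → 8, 2.7597/1 → 2; chars 82.
Subsquare: 1.4267/0.0833333 → 17 → r, 0.7597/0.0416667 → 18 → s; chars rs.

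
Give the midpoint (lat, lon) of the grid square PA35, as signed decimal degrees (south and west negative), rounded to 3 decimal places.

-84.500, 127.000

Field P=15, A=0: +15·20° lon, +0·10° lat → SW at lon 120°, lat -90°.
Square 3, 5: +3·2° lon, +5·1° lat → SW at lon 126°, lat -85°.
Cell spans 2° lon × 1° lat. Centre is SW corner plus half of each.
latitude -84.500, longitude 127.000.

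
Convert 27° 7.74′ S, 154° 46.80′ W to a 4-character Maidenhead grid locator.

Offset from 180°W / 90°S: lon 25.22°, lat 62.87°.
Field: 25.22/20 → 1 → B, 62.87/10 → 6 → G; chars BG.
Square: 5.22/2 → 2, 2.87/1 → 2; chars 22.

BG22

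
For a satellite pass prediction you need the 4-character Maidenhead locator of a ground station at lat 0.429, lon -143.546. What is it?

Shift to the Maidenhead origin (180°W, 90°S): lon 36.45, lat 90.43.
Field (20°×10°, letters A–R): lon ⌊36.45/20⌋ = 1 → B; lat ⌊90.43/10⌋ = 9 → J.
Square (2°×1°, digits 0–9): lon ⌊16.45/2⌋ = 8; lat ⌊0.43/1⌋ = 0.

BJ80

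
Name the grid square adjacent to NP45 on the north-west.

NP36

Longitude square 4; −1 → 3.
Latitude square 5; +1 → 6.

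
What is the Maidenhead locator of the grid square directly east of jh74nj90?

JH74oj00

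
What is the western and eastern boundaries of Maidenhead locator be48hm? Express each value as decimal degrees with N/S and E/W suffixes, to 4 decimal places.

151.4167° W, 151.3333° W

Field B=1, E=4: +1·20° lon, +4·10° lat → SW at lon -160°, lat -50°.
Square 4, 8: +4·2° lon, +8·1° lat → SW at lon -152°, lat -42°.
Subsquare h=7, m=12: +7·0.0833333° lon, +12·0.0416667° lat → SW at lon -151.417°, lat -41.5°.
Cell spans 0.0833333° lon × 0.0416667° lat.
west 151.4167° W, east 151.3333° W.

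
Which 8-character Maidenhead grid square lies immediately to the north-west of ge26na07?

Longitude extended square 0; −1 → -1, wraps to 9, carry into subsquare.
Longitude subsquare n = 13; −1 → 12 = m.
Latitude extended square 7; +1 → 8.

GE26ma98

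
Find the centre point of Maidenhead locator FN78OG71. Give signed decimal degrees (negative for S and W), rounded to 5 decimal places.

48.25625, -64.77083

Field F=5, N=13: +5·20° lon, +13·10° lat → SW at lon -80°, lat 40°.
Square 7, 8: +7·2° lon, +8·1° lat → SW at lon -66°, lat 48°.
Subsquare o=14, g=6: +14·0.0833333° lon, +6·0.0416667° lat → SW at lon -64.8333°, lat 48.25°.
Extended square 7, 1: +7·0.00833333° lon, +1·0.00416667° lat → SW at lon -64.775°, lat 48.2542°.
Cell spans 0.00833333° lon × 0.00416667° lat. Centre is SW corner plus half of each.
latitude 48.25625, longitude -64.77083.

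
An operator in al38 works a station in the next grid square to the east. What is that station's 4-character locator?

AL48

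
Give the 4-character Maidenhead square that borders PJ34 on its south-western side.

PJ23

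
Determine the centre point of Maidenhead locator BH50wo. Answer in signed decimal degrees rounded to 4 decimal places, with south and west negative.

Field B=1, H=7: +1·20° lon, +7·10° lat → SW at lon -160°, lat -20°.
Square 5, 0: +5·2° lon, +0·1° lat → SW at lon -150°, lat -20°.
Subsquare w=22, o=14: +22·0.0833333° lon, +14·0.0416667° lat → SW at lon -148.167°, lat -19.4167°.
Cell spans 0.0833333° lon × 0.0416667° lat. Centre is SW corner plus half of each.
latitude -19.3958, longitude -148.1250.

-19.3958, -148.1250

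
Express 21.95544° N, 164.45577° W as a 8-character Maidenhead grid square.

AL71sw59

Add 180° to longitude and 90° to latitude: 15.54423, 111.95544.
Field (20°×10°, letters A–R): 15.54423/20 → 0 → A, 111.95544/10 → 11 → L; chars AL.
Square (2°×1°, digits 0–9): 15.54423/2 → 7, 1.95544/1 → 1; chars 71.
Subsquare (5′×2.5′, letters a–x): 1.54423/0.0833333 → 18 → s, 0.95544/0.0416667 → 22 → w; chars sw.
Extended square (30″×15″, digits 0–9): 0.04423/0.00833333 → 5, 0.03877/0.00416667 → 9; chars 59.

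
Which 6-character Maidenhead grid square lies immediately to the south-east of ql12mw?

QL12nv

Longitude subsquare m = 12; +1 → 13 = n.
Latitude subsquare w = 22; −1 → 21 = v.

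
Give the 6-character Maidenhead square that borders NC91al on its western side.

Longitude subsquare a = 0; −1 → -1, wraps to 23 = x, carry into square.
Longitude square 9; −1 → 8.
The latitude characters are unchanged.

NC81xl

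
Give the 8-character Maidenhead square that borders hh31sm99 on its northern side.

HH31sn90

Latitude extended square 9; +1 → 10, wraps to 0, carry into subsquare.
Latitude subsquare m = 12; +1 → 13 = n.
The longitude characters are unchanged.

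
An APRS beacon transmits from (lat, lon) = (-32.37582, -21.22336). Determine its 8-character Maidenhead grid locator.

Add 180° to longitude and 90° to latitude: 158.77664, 57.62418.
Field (20°×10°, letters A–R): lon ⌊158.77664/20⌋ = 7 → H; lat ⌊57.62418/10⌋ = 5 → F.
Square (2°×1°, digits 0–9): lon ⌊18.77664/2⌋ = 9; lat ⌊7.62418/1⌋ = 7.
Subsquare (5′×2.5′, letters a–x): lon ⌊0.77664/0.0833333⌋ = 9 → j; lat ⌊0.62418/0.0416667⌋ = 14 → o.
Extended square (30″×15″, digits 0–9): lon ⌊0.02664/0.00833333⌋ = 3; lat ⌊0.04085/0.00416667⌋ = 9.

HF97jo39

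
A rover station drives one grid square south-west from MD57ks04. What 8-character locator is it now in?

MD57js93

Longitude extended square 0; −1 → -1, wraps to 9, carry into subsquare.
Longitude subsquare k = 10; −1 → 9 = j.
Latitude extended square 4; −1 → 3.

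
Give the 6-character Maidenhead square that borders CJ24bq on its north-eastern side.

Longitude subsquare b = 1; +1 → 2 = c.
Latitude subsquare q = 16; +1 → 17 = r.

CJ24cr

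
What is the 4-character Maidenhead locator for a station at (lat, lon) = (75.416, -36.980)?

Offset from 180°W / 90°S: lon 143.02°, lat 165.42°.
Field: 143.02/20 → 7 → H, 165.42/10 → 16 → Q; chars HQ.
Square: 3.02/2 → 1, 5.42/1 → 5; chars 15.

HQ15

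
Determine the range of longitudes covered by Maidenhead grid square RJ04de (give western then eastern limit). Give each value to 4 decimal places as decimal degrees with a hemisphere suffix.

160.2500° E, 160.3333° E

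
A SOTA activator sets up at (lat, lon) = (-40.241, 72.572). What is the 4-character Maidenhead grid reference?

ME69

Add 180° to longitude and 90° to latitude: 252.57, 49.76.
Field: lon ⌊252.57/20⌋ = 12 → M; lat ⌊49.76/10⌋ = 4 → E.
Square: lon ⌊12.57/2⌋ = 6; lat ⌊9.76/1⌋ = 9.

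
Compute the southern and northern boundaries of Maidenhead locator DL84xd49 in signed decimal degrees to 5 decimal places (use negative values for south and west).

24.16250, 24.16667

Field D=3, L=11: +3·20° lon, +11·10° lat → SW at lon -120°, lat 20°.
Square 8, 4: +8·2° lon, +4·1° lat → SW at lon -104°, lat 24°.
Subsquare x=23, d=3: +23·0.0833333° lon, +3·0.0416667° lat → SW at lon -102.083°, lat 24.125°.
Extended square 4, 9: +4·0.00833333° lon, +9·0.00416667° lat → SW at lon -102.05°, lat 24.1625°.
Cell spans 0.00833333° lon × 0.00416667° lat.
south 24.16250, north 24.16667.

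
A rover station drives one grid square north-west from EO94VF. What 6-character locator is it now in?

EO94ug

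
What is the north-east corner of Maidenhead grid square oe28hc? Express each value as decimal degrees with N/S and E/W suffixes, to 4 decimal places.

Field O=14, E=4: +14·20° lon, +4·10° lat → SW at lon 100°, lat -50°.
Square 2, 8: +2·2° lon, +8·1° lat → SW at lon 104°, lat -42°.
Subsquare h=7, c=2: +7·0.0833333° lon, +2·0.0416667° lat → SW at lon 104.583°, lat -41.9167°.
Cell spans 0.0833333° lon × 0.0416667° lat. NE corner is SW corner plus one full cell.
latitude 41.8750° S, longitude 104.6667° E.

41.8750° S, 104.6667° E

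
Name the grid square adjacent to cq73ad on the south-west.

CQ63xc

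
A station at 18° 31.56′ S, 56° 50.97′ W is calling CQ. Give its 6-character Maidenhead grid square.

GH11nl

Offset from 180°W / 90°S: lon 123.1505°, lat 71.4740°.
Field: 123.1505/20 → 6 → G, 71.4740/10 → 7 → H; chars GH.
Square: 3.1505/2 → 1, 1.4740/1 → 1; chars 11.
Subsquare: 1.1505/0.0833333 → 13 → n, 0.4740/0.0416667 → 11 → l; chars nl.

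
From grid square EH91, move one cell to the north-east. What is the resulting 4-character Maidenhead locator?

FH02

Longitude square 9; +1 → 10, wraps to 0, carry into field.
Longitude field E = 4; +1 → 5 = F.
Latitude square 1; +1 → 2.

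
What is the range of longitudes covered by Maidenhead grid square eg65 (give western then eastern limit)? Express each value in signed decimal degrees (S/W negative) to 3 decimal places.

-88.000, -86.000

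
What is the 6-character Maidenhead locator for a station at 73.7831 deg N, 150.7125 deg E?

Shift to the Maidenhead origin (180°W, 90°S): lon 330.7125, lat 163.7831.
Field: 330.7125/20 → 16 → Q, 163.7831/10 → 16 → Q; chars QQ.
Square: 10.7125/2 → 5, 3.7831/1 → 3; chars 53.
Subsquare: 0.7125/0.0833333 → 8 → i, 0.7831/0.0416667 → 18 → s; chars is.

QQ53is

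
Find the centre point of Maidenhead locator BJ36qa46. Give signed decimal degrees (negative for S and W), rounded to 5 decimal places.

6.02708, -152.62917

Field B=1, J=9: +1·20° lon, +9·10° lat → SW at lon -160°, lat 0°.
Square 3, 6: +3·2° lon, +6·1° lat → SW at lon -154°, lat 6°.
Subsquare q=16, a=0: +16·0.0833333° lon, +0·0.0416667° lat → SW at lon -152.667°, lat 6°.
Extended square 4, 6: +4·0.00833333° lon, +6·0.00416667° lat → SW at lon -152.633°, lat 6.025°.
Cell spans 0.00833333° lon × 0.00416667° lat. Centre is SW corner plus half of each.
latitude 6.02708, longitude -152.62917.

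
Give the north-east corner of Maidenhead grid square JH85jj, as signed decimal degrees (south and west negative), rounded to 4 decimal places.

-14.5833, 16.8333

Field J=9, H=7: +9·20° lon, +7·10° lat → SW at lon 0°, lat -20°.
Square 8, 5: +8·2° lon, +5·1° lat → SW at lon 16°, lat -15°.
Subsquare j=9, j=9: +9·0.0833333° lon, +9·0.0416667° lat → SW at lon 16.75°, lat -14.625°.
Cell spans 0.0833333° lon × 0.0416667° lat. NE corner is SW corner plus one full cell.
latitude -14.5833, longitude 16.8333.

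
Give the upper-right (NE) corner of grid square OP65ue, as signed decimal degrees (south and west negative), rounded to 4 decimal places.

Field O=14, P=15: +14·20° lon, +15·10° lat → SW at lon 100°, lat 60°.
Square 6, 5: +6·2° lon, +5·1° lat → SW at lon 112°, lat 65°.
Subsquare u=20, e=4: +20·0.0833333° lon, +4·0.0416667° lat → SW at lon 113.667°, lat 65.1667°.
Cell spans 0.0833333° lon × 0.0416667° lat. NE corner is SW corner plus one full cell.
latitude 65.2083, longitude 113.7500.

65.2083, 113.7500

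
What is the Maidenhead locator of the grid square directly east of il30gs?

Longitude subsquare g = 6; +1 → 7 = h.
The latitude characters are unchanged.

IL30hs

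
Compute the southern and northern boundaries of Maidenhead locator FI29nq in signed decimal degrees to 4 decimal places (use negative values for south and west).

-0.3333, -0.2917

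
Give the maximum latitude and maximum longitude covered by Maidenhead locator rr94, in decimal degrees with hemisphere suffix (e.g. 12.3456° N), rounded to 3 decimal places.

Field R=17, R=17: +17·20° lon, +17·10° lat → SW at lon 160°, lat 80°.
Square 9, 4: +9·2° lon, +4·1° lat → SW at lon 178°, lat 84°.
Cell spans 2° lon × 1° lat. NE corner is SW corner plus one full cell.
latitude 85.000° N, longitude 180.000° E.

85.000° N, 180.000° E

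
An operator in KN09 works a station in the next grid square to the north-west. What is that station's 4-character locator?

Longitude square 0; −1 → -1, wraps to 9, carry into field.
Longitude field K = 10; −1 → 9 = J.
Latitude square 9; +1 → 10, wraps to 0, carry into field.
Latitude field N = 13; +1 → 14 = O.

JO90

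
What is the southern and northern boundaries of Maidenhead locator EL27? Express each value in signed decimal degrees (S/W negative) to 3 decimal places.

Field E=4, L=11: +4·20° lon, +11·10° lat → SW at lon -100°, lat 20°.
Square 2, 7: +2·2° lon, +7·1° lat → SW at lon -96°, lat 27°.
Cell spans 2° lon × 1° lat.
south 27.000, north 28.000.

27.000, 28.000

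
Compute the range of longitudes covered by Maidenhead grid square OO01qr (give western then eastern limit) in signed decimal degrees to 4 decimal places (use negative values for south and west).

Field O=14, O=14: +14·20° lon, +14·10° lat → SW at lon 100°, lat 50°.
Square 0, 1: +0·2° lon, +1·1° lat → SW at lon 100°, lat 51°.
Subsquare q=16, r=17: +16·0.0833333° lon, +17·0.0416667° lat → SW at lon 101.333°, lat 51.7083°.
Cell spans 0.0833333° lon × 0.0416667° lat.
west 101.3333, east 101.4167.

101.3333, 101.4167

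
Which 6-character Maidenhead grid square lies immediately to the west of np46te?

NP46se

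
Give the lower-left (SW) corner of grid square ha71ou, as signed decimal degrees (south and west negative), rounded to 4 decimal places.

Field H=7, A=0: +7·20° lon, +0·10° lat → SW at lon -40°, lat -90°.
Square 7, 1: +7·2° lon, +1·1° lat → SW at lon -26°, lat -89°.
Subsquare o=14, u=20: +14·0.0833333° lon, +20·0.0416667° lat → SW at lon -24.8333°, lat -88.1667°.
latitude -88.1667, longitude -24.8333.

-88.1667, -24.8333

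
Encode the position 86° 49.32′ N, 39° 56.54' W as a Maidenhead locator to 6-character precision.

HR06at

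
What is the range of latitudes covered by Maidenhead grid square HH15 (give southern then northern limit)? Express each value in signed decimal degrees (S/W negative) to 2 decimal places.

Field H=7, H=7: +7·20° lon, +7·10° lat → SW at lon -40°, lat -20°.
Square 1, 5: +1·2° lon, +5·1° lat → SW at lon -38°, lat -15°.
Cell spans 2° lon × 1° lat.
south -15.00, north -14.00.

-15.00, -14.00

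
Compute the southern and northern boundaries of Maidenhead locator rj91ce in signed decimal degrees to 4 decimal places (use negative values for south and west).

1.1667, 1.2083

Field R=17, J=9: +17·20° lon, +9·10° lat → SW at lon 160°, lat 0°.
Square 9, 1: +9·2° lon, +1·1° lat → SW at lon 178°, lat 1°.
Subsquare c=2, e=4: +2·0.0833333° lon, +4·0.0416667° lat → SW at lon 178.167°, lat 1.16667°.
Cell spans 0.0833333° lon × 0.0416667° lat.
south 1.1667, north 1.2083.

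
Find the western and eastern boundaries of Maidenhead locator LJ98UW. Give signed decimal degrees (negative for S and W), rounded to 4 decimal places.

59.6667, 59.7500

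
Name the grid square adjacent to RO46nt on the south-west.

RO46ms

Longitude subsquare n = 13; −1 → 12 = m.
Latitude subsquare t = 19; −1 → 18 = s.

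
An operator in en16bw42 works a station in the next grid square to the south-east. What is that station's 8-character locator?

EN16bw51

Longitude extended square 4; +1 → 5.
Latitude extended square 2; −1 → 1.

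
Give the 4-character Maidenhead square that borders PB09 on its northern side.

PC00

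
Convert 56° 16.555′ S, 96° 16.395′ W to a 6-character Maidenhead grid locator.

ED13ur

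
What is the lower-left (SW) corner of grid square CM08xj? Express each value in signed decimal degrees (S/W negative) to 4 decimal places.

Field C=2, M=12: +2·20° lon, +12·10° lat → SW at lon -140°, lat 30°.
Square 0, 8: +0·2° lon, +8·1° lat → SW at lon -140°, lat 38°.
Subsquare x=23, j=9: +23·0.0833333° lon, +9·0.0416667° lat → SW at lon -138.083°, lat 38.375°.
latitude 38.3750, longitude -138.0833.

38.3750, -138.0833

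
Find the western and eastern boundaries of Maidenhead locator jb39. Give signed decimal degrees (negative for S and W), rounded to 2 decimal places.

6.00, 8.00

Field J=9, B=1: +9·20° lon, +1·10° lat → SW at lon 0°, lat -80°.
Square 3, 9: +3·2° lon, +9·1° lat → SW at lon 6°, lat -71°.
Cell spans 2° lon × 1° lat.
west 6.00, east 8.00.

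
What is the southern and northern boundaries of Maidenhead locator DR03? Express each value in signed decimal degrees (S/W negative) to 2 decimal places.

Field D=3, R=17: +3·20° lon, +17·10° lat → SW at lon -120°, lat 80°.
Square 0, 3: +0·2° lon, +3·1° lat → SW at lon -120°, lat 83°.
Cell spans 2° lon × 1° lat.
south 83.00, north 84.00.

83.00, 84.00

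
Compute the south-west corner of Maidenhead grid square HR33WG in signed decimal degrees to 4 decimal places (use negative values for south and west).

83.2500, -32.1667

Field H=7, R=17: +7·20° lon, +17·10° lat → SW at lon -40°, lat 80°.
Square 3, 3: +3·2° lon, +3·1° lat → SW at lon -34°, lat 83°.
Subsquare w=22, g=6: +22·0.0833333° lon, +6·0.0416667° lat → SW at lon -32.1667°, lat 83.25°.
latitude 83.2500, longitude -32.1667.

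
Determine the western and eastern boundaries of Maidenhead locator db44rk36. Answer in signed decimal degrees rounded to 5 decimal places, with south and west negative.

Field D=3, B=1: +3·20° lon, +1·10° lat → SW at lon -120°, lat -80°.
Square 4, 4: +4·2° lon, +4·1° lat → SW at lon -112°, lat -76°.
Subsquare r=17, k=10: +17·0.0833333° lon, +10·0.0416667° lat → SW at lon -110.583°, lat -75.5833°.
Extended square 3, 6: +3·0.00833333° lon, +6·0.00416667° lat → SW at lon -110.558°, lat -75.5583°.
Cell spans 0.00833333° lon × 0.00416667° lat.
west -110.55833, east -110.55000.

-110.55833, -110.55000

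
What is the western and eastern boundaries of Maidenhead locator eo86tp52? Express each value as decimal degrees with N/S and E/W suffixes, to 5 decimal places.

82.37500° W, 82.36667° W

Field E=4, O=14: +4·20° lon, +14·10° lat → SW at lon -100°, lat 50°.
Square 8, 6: +8·2° lon, +6·1° lat → SW at lon -84°, lat 56°.
Subsquare t=19, p=15: +19·0.0833333° lon, +15·0.0416667° lat → SW at lon -82.4167°, lat 56.625°.
Extended square 5, 2: +5·0.00833333° lon, +2·0.00416667° lat → SW at lon -82.375°, lat 56.6333°.
Cell spans 0.00833333° lon × 0.00416667° lat.
west 82.37500° W, east 82.36667° W.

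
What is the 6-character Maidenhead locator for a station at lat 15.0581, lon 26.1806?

Offset from 180°W / 90°S: lon 206.1806°, lat 105.0581°.
Field: 206.1806/20 → 10 → K, 105.0581/10 → 10 → K; chars KK.
Square: 6.1806/2 → 3, 5.0581/1 → 5; chars 35.
Subsquare: 0.1806/0.0833333 → 2 → c, 0.0581/0.0416667 → 1 → b; chars cb.

KK35cb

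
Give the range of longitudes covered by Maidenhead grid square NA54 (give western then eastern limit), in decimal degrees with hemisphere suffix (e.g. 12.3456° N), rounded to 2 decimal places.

Field N=13, A=0: +13·20° lon, +0·10° lat → SW at lon 80°, lat -90°.
Square 5, 4: +5·2° lon, +4·1° lat → SW at lon 90°, lat -86°.
Cell spans 2° lon × 1° lat.
west 90.00° E, east 92.00° E.

90.00° E, 92.00° E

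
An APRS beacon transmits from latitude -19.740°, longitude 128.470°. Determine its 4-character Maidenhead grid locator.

Add 180° to longitude and 90° to latitude: 308.47, 70.26.
Field (20°×10°, letters A–R): lon ⌊308.47/20⌋ = 15 → P; lat ⌊70.26/10⌋ = 7 → H.
Square (2°×1°, digits 0–9): lon ⌊8.47/2⌋ = 4; lat ⌊0.26/1⌋ = 0.

PH40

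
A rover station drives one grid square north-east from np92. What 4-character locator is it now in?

OP03

Longitude square 9; +1 → 10, wraps to 0, carry into field.
Longitude field N = 13; +1 → 14 = O.
Latitude square 2; +1 → 3.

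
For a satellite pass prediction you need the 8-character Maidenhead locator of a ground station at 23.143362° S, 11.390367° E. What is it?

Shift to the Maidenhead origin (180°W, 90°S): lon 191.39037, lat 66.85664.
Field: 191.39037/20 → 9 → J, 66.85664/10 → 6 → G; chars JG.
Square: 11.39037/2 → 5, 6.85664/1 → 6; chars 56.
Subsquare: 1.39037/0.0833333 → 16 → q, 0.85664/0.0416667 → 20 → u; chars qu.
Extended square: 0.05703/0.00833333 → 6, 0.02330/0.00416667 → 5; chars 65.

JG56qu65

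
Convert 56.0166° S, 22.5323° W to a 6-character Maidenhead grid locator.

Shift to the Maidenhead origin (180°W, 90°S): lon 157.4677, lat 33.9834.
Field: 157.4677/20 → 7 → H, 33.9834/10 → 3 → D; chars HD.
Square: 17.4677/2 → 8, 3.9834/1 → 3; chars 83.
Subsquare: 1.4677/0.0833333 → 17 → r, 0.9834/0.0416667 → 23 → x; chars rx.

HD83rx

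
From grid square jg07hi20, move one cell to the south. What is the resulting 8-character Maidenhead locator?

Latitude extended square 0; −1 → -1, wraps to 9, carry into subsquare.
Latitude subsquare i = 8; −1 → 7 = h.
The longitude characters are unchanged.

JG07hh29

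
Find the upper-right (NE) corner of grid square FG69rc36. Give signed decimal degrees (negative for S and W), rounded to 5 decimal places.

Field F=5, G=6: +5·20° lon, +6·10° lat → SW at lon -80°, lat -30°.
Square 6, 9: +6·2° lon, +9·1° lat → SW at lon -68°, lat -21°.
Subsquare r=17, c=2: +17·0.0833333° lon, +2·0.0416667° lat → SW at lon -66.5833°, lat -20.9167°.
Extended square 3, 6: +3·0.00833333° lon, +6·0.00416667° lat → SW at lon -66.5583°, lat -20.8917°.
Cell spans 0.00833333° lon × 0.00416667° lat. NE corner is SW corner plus one full cell.
latitude -20.88750, longitude -66.55000.

-20.88750, -66.55000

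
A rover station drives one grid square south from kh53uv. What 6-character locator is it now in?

KH53uu

Latitude subsquare v = 21; −1 → 20 = u.
The longitude characters are unchanged.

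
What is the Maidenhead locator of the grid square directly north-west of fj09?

Longitude square 0; −1 → -1, wraps to 9, carry into field.
Longitude field F = 5; −1 → 4 = E.
Latitude square 9; +1 → 10, wraps to 0, carry into field.
Latitude field J = 9; +1 → 10 = K.

EK90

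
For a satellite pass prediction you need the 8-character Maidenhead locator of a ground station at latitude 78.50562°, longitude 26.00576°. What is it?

KQ38am01

Add 180° to longitude and 90° to latitude: 206.00576, 168.50562.
Field: 206.00576/20 → 10 → K, 168.50562/10 → 16 → Q; chars KQ.
Square: 6.00576/2 → 3, 8.50562/1 → 8; chars 38.
Subsquare: 0.00576/0.0833333 → 0 → a, 0.50562/0.0416667 → 12 → m; chars am.
Extended square: 0.00576/0.00833333 → 0, 0.00562/0.00416667 → 1; chars 01.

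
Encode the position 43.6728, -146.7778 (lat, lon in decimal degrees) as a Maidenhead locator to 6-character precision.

BN63oq

Add 180° to longitude and 90° to latitude: 33.2222, 133.6728.
Field (20°×10°, letters A–R): lon ⌊33.2222/20⌋ = 1 → B; lat ⌊133.6728/10⌋ = 13 → N.
Square (2°×1°, digits 0–9): lon ⌊13.2222/2⌋ = 6; lat ⌊3.6728/1⌋ = 3.
Subsquare (5′×2.5′, letters a–x): lon ⌊1.2222/0.0833333⌋ = 14 → o; lat ⌊0.6728/0.0416667⌋ = 16 → q.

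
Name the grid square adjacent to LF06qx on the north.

LF07qa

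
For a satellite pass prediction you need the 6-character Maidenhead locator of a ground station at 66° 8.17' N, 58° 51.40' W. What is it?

GP06nd

Shift to the Maidenhead origin (180°W, 90°S): lon 121.1433, lat 156.1362.
Field: 121.1433/20 → 6 → G, 156.1362/10 → 15 → P; chars GP.
Square: 1.1433/2 → 0, 6.1362/1 → 6; chars 06.
Subsquare: 1.1433/0.0833333 → 13 → n, 0.1362/0.0416667 → 3 → d; chars nd.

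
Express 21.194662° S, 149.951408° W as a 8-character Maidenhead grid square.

BG58at53

Shift to the Maidenhead origin (180°W, 90°S): lon 30.04859, lat 68.80534.
Field: 30.04859/20 → 1 → B, 68.80534/10 → 6 → G; chars BG.
Square: 10.04859/2 → 5, 8.80534/1 → 8; chars 58.
Subsquare: 0.04859/0.0833333 → 0 → a, 0.80534/0.0416667 → 19 → t; chars at.
Extended square: 0.04859/0.00833333 → 5, 0.01367/0.00416667 → 3; chars 53.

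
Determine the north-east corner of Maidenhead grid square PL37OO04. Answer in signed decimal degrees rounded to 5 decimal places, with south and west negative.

27.60417, 127.17500

Field P=15, L=11: +15·20° lon, +11·10° lat → SW at lon 120°, lat 20°.
Square 3, 7: +3·2° lon, +7·1° lat → SW at lon 126°, lat 27°.
Subsquare o=14, o=14: +14·0.0833333° lon, +14·0.0416667° lat → SW at lon 127.167°, lat 27.5833°.
Extended square 0, 4: +0·0.00833333° lon, +4·0.00416667° lat → SW at lon 127.167°, lat 27.6°.
Cell spans 0.00833333° lon × 0.00416667° lat. NE corner is SW corner plus one full cell.
latitude 27.60417, longitude 127.17500.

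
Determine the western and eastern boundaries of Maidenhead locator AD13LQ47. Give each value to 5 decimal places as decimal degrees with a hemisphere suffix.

Field A=0, D=3: +0·20° lon, +3·10° lat → SW at lon -180°, lat -60°.
Square 1, 3: +1·2° lon, +3·1° lat → SW at lon -178°, lat -57°.
Subsquare l=11, q=16: +11·0.0833333° lon, +16·0.0416667° lat → SW at lon -177.083°, lat -56.3333°.
Extended square 4, 7: +4·0.00833333° lon, +7·0.00416667° lat → SW at lon -177.05°, lat -56.3042°.
Cell spans 0.00833333° lon × 0.00416667° lat.
west 177.05000° W, east 177.04167° W.

177.05000° W, 177.04167° W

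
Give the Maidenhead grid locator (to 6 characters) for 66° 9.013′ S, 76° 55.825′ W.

FC13mu

Offset from 180°W / 90°S: lon 103.0696°, lat 23.8498°.
Field: 103.0696/20 → 5 → F, 23.8498/10 → 2 → C; chars FC.
Square: 3.0696/2 → 1, 3.8498/1 → 3; chars 13.
Subsquare: 1.0696/0.0833333 → 12 → m, 0.8498/0.0416667 → 20 → u; chars mu.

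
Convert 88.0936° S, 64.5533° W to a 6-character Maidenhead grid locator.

Shift to the Maidenhead origin (180°W, 90°S): lon 115.4467, lat 1.9064.
Field: lon ⌊115.4467/20⌋ = 5 → F; lat ⌊1.9064/10⌋ = 0 → A.
Square: lon ⌊15.4467/2⌋ = 7; lat ⌊1.9064/1⌋ = 1.
Subsquare: lon ⌊1.4467/0.0833333⌋ = 17 → r; lat ⌊0.9064/0.0416667⌋ = 21 → v.

FA71rv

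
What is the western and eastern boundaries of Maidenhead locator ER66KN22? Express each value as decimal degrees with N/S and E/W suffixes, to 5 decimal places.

87.15000° W, 87.14167° W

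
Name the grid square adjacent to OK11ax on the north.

Latitude subsquare x = 23; +1 → 24, wraps to 0 = a, carry into square.
Latitude square 1; +1 → 2.
The longitude characters are unchanged.

OK12aa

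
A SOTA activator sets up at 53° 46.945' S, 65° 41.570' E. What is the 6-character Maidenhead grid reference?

MD26uf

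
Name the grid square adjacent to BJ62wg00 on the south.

BJ62wf09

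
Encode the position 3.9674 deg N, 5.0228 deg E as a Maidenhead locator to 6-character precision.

Offset from 180°W / 90°S: lon 185.0228°, lat 93.9674°.
Field: 185.0228/20 → 9 → J, 93.9674/10 → 9 → J; chars JJ.
Square: 5.0228/2 → 2, 3.9674/1 → 3; chars 23.
Subsquare: 1.0228/0.0833333 → 12 → m, 0.9674/0.0416667 → 23 → x; chars mx.

JJ23mx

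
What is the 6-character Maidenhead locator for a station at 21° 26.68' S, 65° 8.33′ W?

FG78kn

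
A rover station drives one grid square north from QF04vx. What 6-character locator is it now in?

Latitude subsquare x = 23; +1 → 24, wraps to 0 = a, carry into square.
Latitude square 4; +1 → 5.
The longitude characters are unchanged.

QF05va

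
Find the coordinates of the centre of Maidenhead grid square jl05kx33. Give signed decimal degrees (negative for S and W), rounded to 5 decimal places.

25.97292, 0.86250

Field J=9, L=11: +9·20° lon, +11·10° lat → SW at lon 0°, lat 20°.
Square 0, 5: +0·2° lon, +5·1° lat → SW at lon 0°, lat 25°.
Subsquare k=10, x=23: +10·0.0833333° lon, +23·0.0416667° lat → SW at lon 0.833333°, lat 25.9583°.
Extended square 3, 3: +3·0.00833333° lon, +3·0.00416667° lat → SW at lon 0.858333°, lat 25.9708°.
Cell spans 0.00833333° lon × 0.00416667° lat. Centre is SW corner plus half of each.
latitude 25.97292, longitude 0.86250.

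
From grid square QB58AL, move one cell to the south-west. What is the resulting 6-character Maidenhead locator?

Longitude subsquare a = 0; −1 → -1, wraps to 23 = x, carry into square.
Longitude square 5; −1 → 4.
Latitude subsquare l = 11; −1 → 10 = k.

QB48xk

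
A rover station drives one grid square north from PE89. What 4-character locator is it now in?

Latitude square 9; +1 → 10, wraps to 0, carry into field.
Latitude field E = 4; +1 → 5 = F.
The longitude characters are unchanged.

PF80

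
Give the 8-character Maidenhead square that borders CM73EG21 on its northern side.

CM73eg22

Latitude extended square 1; +1 → 2.
The longitude characters are unchanged.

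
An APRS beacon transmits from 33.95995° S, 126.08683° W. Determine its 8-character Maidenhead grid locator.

Shift to the Maidenhead origin (180°W, 90°S): lon 53.91317, lat 56.04005.
Field: lon ⌊53.91317/20⌋ = 2 → C; lat ⌊56.04005/10⌋ = 5 → F.
Square: lon ⌊13.91317/2⌋ = 6; lat ⌊6.04005/1⌋ = 6.
Subsquare: lon ⌊1.91317/0.0833333⌋ = 22 → w; lat ⌊0.04005/0.0416667⌋ = 0 → a.
Extended square: lon ⌊0.07984/0.00833333⌋ = 9; lat ⌊0.04005/0.00416667⌋ = 9.

CF66wa99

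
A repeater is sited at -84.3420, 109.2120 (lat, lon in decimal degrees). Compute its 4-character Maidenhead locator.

OA45

Add 180° to longitude and 90° to latitude: 289.21, 5.66.
Field: lon ⌊289.21/20⌋ = 14 → O; lat ⌊5.66/10⌋ = 0 → A.
Square: lon ⌊9.21/2⌋ = 4; lat ⌊5.66/1⌋ = 5.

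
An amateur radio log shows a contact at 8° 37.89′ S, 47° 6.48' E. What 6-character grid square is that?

LI31ni

Add 180° to longitude and 90° to latitude: 227.1080, 81.3685.
Field: lon ⌊227.1080/20⌋ = 11 → L; lat ⌊81.3685/10⌋ = 8 → I.
Square: lon ⌊7.1080/2⌋ = 3; lat ⌊1.3685/1⌋ = 1.
Subsquare: lon ⌊1.1080/0.0833333⌋ = 13 → n; lat ⌊0.3685/0.0416667⌋ = 8 → i.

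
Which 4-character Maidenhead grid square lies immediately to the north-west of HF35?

HF26

Longitude square 3; −1 → 2.
Latitude square 5; +1 → 6.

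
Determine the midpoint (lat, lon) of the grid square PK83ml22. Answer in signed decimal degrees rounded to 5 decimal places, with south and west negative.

13.46875, 137.02083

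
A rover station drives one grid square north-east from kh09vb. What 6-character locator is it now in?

KH09wc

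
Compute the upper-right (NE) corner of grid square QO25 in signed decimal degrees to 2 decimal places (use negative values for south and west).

56.00, 146.00

Field Q=16, O=14: +16·20° lon, +14·10° lat → SW at lon 140°, lat 50°.
Square 2, 5: +2·2° lon, +5·1° lat → SW at lon 144°, lat 55°.
Cell spans 2° lon × 1° lat. NE corner is SW corner plus one full cell.
latitude 56.00, longitude 146.00.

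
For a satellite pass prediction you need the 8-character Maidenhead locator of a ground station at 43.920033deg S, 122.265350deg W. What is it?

Add 180° to longitude and 90° to latitude: 57.73465, 46.07997.
Field: lon ⌊57.73465/20⌋ = 2 → C; lat ⌊46.07997/10⌋ = 4 → E.
Square: lon ⌊17.73465/2⌋ = 8; lat ⌊6.07997/1⌋ = 6.
Subsquare: lon ⌊1.73465/0.0833333⌋ = 20 → u; lat ⌊0.07997/0.0416667⌋ = 1 → b.
Extended square: lon ⌊0.06798/0.00833333⌋ = 8; lat ⌊0.03830/0.00416667⌋ = 9.

CE86ub89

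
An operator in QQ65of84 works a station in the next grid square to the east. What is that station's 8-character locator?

Longitude extended square 8; +1 → 9.
The latitude characters are unchanged.

QQ65of94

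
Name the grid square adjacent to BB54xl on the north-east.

Longitude subsquare x = 23; +1 → 24, wraps to 0 = a, carry into square.
Longitude square 5; +1 → 6.
Latitude subsquare l = 11; +1 → 12 = m.

BB64am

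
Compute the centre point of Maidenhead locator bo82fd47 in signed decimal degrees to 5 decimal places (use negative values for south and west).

52.15625, -143.54583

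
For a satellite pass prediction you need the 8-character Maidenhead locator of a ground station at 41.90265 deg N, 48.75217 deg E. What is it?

LN41jv06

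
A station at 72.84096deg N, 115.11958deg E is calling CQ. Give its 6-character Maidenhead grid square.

OQ72nu

Offset from 180°W / 90°S: lon 295.1196°, lat 162.8410°.
Field: 295.1196/20 → 14 → O, 162.8410/10 → 16 → Q; chars OQ.
Square: 15.1196/2 → 7, 2.8410/1 → 2; chars 72.
Subsquare: 1.1196/0.0833333 → 13 → n, 0.8410/0.0416667 → 20 → u; chars nu.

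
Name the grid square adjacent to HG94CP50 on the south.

HG94co59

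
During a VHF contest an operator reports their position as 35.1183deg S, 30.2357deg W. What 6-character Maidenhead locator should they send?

HF44vv

Add 180° to longitude and 90° to latitude: 149.7643, 54.8817.
Field: 149.7643/20 → 7 → H, 54.8817/10 → 5 → F; chars HF.
Square: 9.7643/2 → 4, 4.8817/1 → 4; chars 44.
Subsquare: 1.7643/0.0833333 → 21 → v, 0.8817/0.0416667 → 21 → v; chars vv.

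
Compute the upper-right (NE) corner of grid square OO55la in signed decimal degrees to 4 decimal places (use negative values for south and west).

Field O=14, O=14: +14·20° lon, +14·10° lat → SW at lon 100°, lat 50°.
Square 5, 5: +5·2° lon, +5·1° lat → SW at lon 110°, lat 55°.
Subsquare l=11, a=0: +11·0.0833333° lon, +0·0.0416667° lat → SW at lon 110.917°, lat 55°.
Cell spans 0.0833333° lon × 0.0416667° lat. NE corner is SW corner plus one full cell.
latitude 55.0417, longitude 111.0000.

55.0417, 111.0000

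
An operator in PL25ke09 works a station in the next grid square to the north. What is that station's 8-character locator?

Latitude extended square 9; +1 → 10, wraps to 0, carry into subsquare.
Latitude subsquare e = 4; +1 → 5 = f.
The longitude characters are unchanged.

PL25kf00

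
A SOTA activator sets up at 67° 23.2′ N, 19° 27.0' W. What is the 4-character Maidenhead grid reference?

Add 180° to longitude and 90° to latitude: 160.55, 157.39.
Field: lon ⌊160.55/20⌋ = 8 → I; lat ⌊157.39/10⌋ = 15 → P.
Square: lon ⌊0.55/2⌋ = 0; lat ⌊7.39/1⌋ = 7.

IP07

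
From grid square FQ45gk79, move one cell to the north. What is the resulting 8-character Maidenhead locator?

Latitude extended square 9; +1 → 10, wraps to 0, carry into subsquare.
Latitude subsquare k = 10; +1 → 11 = l.
The longitude characters are unchanged.

FQ45gl70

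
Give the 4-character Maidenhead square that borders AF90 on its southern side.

AE99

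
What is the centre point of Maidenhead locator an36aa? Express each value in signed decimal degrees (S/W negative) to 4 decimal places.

Field A=0, N=13: +0·20° lon, +13·10° lat → SW at lon -180°, lat 40°.
Square 3, 6: +3·2° lon, +6·1° lat → SW at lon -174°, lat 46°.
Subsquare a=0, a=0: +0·0.0833333° lon, +0·0.0416667° lat → SW at lon -174°, lat 46°.
Cell spans 0.0833333° lon × 0.0416667° lat. Centre is SW corner plus half of each.
latitude 46.0208, longitude -173.9583.

46.0208, -173.9583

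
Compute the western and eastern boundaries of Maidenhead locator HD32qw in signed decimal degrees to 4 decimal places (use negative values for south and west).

-32.6667, -32.5833

Field H=7, D=3: +7·20° lon, +3·10° lat → SW at lon -40°, lat -60°.
Square 3, 2: +3·2° lon, +2·1° lat → SW at lon -34°, lat -58°.
Subsquare q=16, w=22: +16·0.0833333° lon, +22·0.0416667° lat → SW at lon -32.6667°, lat -57.0833°.
Cell spans 0.0833333° lon × 0.0416667° lat.
west -32.6667, east -32.5833.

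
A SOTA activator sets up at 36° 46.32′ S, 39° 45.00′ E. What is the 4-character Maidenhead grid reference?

KF93

Add 180° to longitude and 90° to latitude: 219.75, 53.23.
Field (20°×10°, letters A–R): lon ⌊219.75/20⌋ = 10 → K; lat ⌊53.23/10⌋ = 5 → F.
Square (2°×1°, digits 0–9): lon ⌊19.75/2⌋ = 9; lat ⌊3.23/1⌋ = 3.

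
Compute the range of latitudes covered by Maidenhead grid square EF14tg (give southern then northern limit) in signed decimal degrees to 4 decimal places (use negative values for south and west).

-35.7500, -35.7083

Field E=4, F=5: +4·20° lon, +5·10° lat → SW at lon -100°, lat -40°.
Square 1, 4: +1·2° lon, +4·1° lat → SW at lon -98°, lat -36°.
Subsquare t=19, g=6: +19·0.0833333° lon, +6·0.0416667° lat → SW at lon -96.4167°, lat -35.75°.
Cell spans 0.0833333° lon × 0.0416667° lat.
south -35.7500, north -35.7083.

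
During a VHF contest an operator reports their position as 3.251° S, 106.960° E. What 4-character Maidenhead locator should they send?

OI36

Offset from 180°W / 90°S: lon 286.96°, lat 86.75°.
Field: 286.96/20 → 14 → O, 86.75/10 → 8 → I; chars OI.
Square: 6.96/2 → 3, 6.75/1 → 6; chars 36.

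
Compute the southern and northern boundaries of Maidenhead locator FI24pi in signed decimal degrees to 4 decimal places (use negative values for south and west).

Field F=5, I=8: +5·20° lon, +8·10° lat → SW at lon -80°, lat -10°.
Square 2, 4: +2·2° lon, +4·1° lat → SW at lon -76°, lat -6°.
Subsquare p=15, i=8: +15·0.0833333° lon, +8·0.0416667° lat → SW at lon -74.75°, lat -5.66667°.
Cell spans 0.0833333° lon × 0.0416667° lat.
south -5.6667, north -5.6250.

-5.6667, -5.6250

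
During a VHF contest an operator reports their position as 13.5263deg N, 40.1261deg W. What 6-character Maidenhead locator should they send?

GK93wm

Offset from 180°W / 90°S: lon 139.8739°, lat 103.5263°.
Field: 139.8739/20 → 6 → G, 103.5263/10 → 10 → K; chars GK.
Square: 19.8739/2 → 9, 3.5263/1 → 3; chars 93.
Subsquare: 1.8739/0.0833333 → 22 → w, 0.5263/0.0416667 → 12 → m; chars wm.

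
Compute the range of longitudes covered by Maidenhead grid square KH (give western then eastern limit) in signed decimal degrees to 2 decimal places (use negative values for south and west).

Field K=10, H=7: +10·20° lon, +7·10° lat → SW at lon 20°, lat -20°.
Cell spans 20° lon × 10° lat.
west 20.00, east 40.00.

20.00, 40.00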